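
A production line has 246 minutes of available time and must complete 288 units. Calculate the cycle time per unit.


Formula: CT = Available Time / Number of Units
CT = 246 min / 288 units
CT = 0.85 min/unit

0.85 min/unit


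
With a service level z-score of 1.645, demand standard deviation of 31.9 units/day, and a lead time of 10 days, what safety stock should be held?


Formula: SS = z * sigma_d * sqrt(LT)
sqrt(LT) = sqrt(10) = 3.1623
SS = 1.645 * 31.9 * 3.1623
SS = 165.9 units

165.9 units


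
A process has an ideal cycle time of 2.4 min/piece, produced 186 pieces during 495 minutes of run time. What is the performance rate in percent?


Formula: Performance = (Ideal CT * Total Count) / Run Time * 100
Ideal output time = 2.4 * 186 = 446.4 min
Performance = 446.4 / 495 * 100 = 90.2%

90.2%


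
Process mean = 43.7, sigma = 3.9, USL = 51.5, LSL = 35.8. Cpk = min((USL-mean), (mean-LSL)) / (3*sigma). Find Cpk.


Cpu = (51.5 - 43.7) / (3 * 3.9) = 0.67
Cpl = (43.7 - 35.8) / (3 * 3.9) = 0.68
Cpk = min(0.67, 0.68) = 0.67

0.67


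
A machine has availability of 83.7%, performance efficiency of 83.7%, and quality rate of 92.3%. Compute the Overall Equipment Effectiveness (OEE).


Formula: OEE = Availability * Performance * Quality / 10000
A * P = 83.7% * 83.7% / 100 = 70.06%
OEE = 70.06% * 92.3% / 100 = 64.7%

64.7%


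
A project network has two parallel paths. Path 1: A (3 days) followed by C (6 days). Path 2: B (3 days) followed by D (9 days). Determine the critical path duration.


Path 1 = 3 + 6 = 9 days
Path 2 = 3 + 9 = 12 days
Duration = max(9, 12) = 12 days

12 days


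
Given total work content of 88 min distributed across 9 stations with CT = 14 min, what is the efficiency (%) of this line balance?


Formula: Efficiency = Sum of Task Times / (N_stations * CT) * 100
Total station capacity = 9 stations * 14 min = 126 min
Efficiency = 88 / 126 * 100 = 69.8%

69.8%


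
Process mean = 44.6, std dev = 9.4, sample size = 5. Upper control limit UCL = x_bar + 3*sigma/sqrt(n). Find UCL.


UCL = 44.6 + 3 * 9.4 / sqrt(5)

57.21


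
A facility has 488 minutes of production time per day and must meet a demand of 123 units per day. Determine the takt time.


Formula: Takt Time = Available Production Time / Customer Demand
Takt = 488 min/day / 123 units/day
Takt = 3.97 min/unit

3.97 min/unit


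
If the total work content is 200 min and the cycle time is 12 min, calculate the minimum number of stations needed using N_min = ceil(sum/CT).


Formula: N_min = ceil(Sum of Task Times / Cycle Time)
N_min = ceil(200 min / 12 min) = ceil(16.6667)
N_min = 17 stations

17


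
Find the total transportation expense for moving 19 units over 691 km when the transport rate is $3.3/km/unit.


TC = dist * cost * units = 691 * 3.3 * 19 = $43325.70

$43325.70


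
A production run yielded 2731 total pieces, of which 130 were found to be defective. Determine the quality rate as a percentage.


Formula: Quality Rate = Good Pieces / Total Pieces * 100
Good pieces = 2731 - 130 = 2601
QR = 2601 / 2731 * 100 = 95.2%

95.2%


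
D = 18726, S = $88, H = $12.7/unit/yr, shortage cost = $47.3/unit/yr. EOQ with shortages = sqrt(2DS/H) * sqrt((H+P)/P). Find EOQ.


Formula: EOQ* = sqrt(2DS/H) * sqrt((H+P)/P)
Base EOQ = sqrt(2*18726*88/12.7) = 509.42 units
Correction = sqrt((12.7+47.3)/47.3) = 1.12628
EOQ* = 509.42 * 1.12628 = 573.7 units

573.7 units


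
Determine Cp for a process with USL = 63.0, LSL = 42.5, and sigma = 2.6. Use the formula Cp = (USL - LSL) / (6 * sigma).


Cp = (63.0 - 42.5) / (6 * 2.6)

1.31


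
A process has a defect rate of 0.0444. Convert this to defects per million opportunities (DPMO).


DPMO = defect_rate * 1000000 = 0.0444 * 1000000

44400


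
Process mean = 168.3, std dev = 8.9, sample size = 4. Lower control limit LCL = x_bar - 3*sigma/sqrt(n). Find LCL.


LCL = 168.3 - 3 * 8.9 / sqrt(4)

154.95


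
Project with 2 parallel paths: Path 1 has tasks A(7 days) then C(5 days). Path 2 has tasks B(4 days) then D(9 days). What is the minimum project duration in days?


Path 1 = 7 + 5 = 12 days
Path 2 = 4 + 9 = 13 days
Duration = max(12, 13) = 13 days

13 days


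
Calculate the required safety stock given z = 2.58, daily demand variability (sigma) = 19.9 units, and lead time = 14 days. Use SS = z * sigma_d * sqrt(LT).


Formula: SS = z * sigma_d * sqrt(LT)
sqrt(LT) = sqrt(14) = 3.7417
SS = 2.58 * 19.9 * 3.7417
SS = 192.1 units

192.1 units


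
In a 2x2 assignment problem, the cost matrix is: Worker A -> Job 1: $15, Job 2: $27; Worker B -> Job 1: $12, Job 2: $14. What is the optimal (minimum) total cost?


Option 1: A->1 + B->2 = $15 + $14 = $29
Option 2: A->2 + B->1 = $27 + $12 = $39
Min cost = min($29, $39) = $29

$29


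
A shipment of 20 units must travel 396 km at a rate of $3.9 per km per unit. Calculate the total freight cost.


TC = dist * cost * units = 396 * 3.9 * 20 = $30888.00

$30888.00


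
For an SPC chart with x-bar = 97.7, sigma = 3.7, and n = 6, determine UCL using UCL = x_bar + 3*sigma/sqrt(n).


UCL = 97.7 + 3 * 3.7 / sqrt(6)

102.23


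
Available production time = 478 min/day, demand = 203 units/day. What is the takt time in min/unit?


Formula: Takt Time = Available Production Time / Customer Demand
Takt = 478 min/day / 203 units/day
Takt = 2.35 min/unit

2.35 min/unit


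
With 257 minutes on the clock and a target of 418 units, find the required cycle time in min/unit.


Formula: CT = Available Time / Number of Units
CT = 257 min / 418 units
CT = 0.61 min/unit

0.61 min/unit


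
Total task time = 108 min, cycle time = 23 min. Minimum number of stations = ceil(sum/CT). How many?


Formula: N_min = ceil(Sum of Task Times / Cycle Time)
N_min = ceil(108 min / 23 min) = ceil(4.6957)
N_min = 5 stations

5


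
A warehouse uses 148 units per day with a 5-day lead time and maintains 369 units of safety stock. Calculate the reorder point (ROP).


Formula: ROP = (Daily Demand * Lead Time) + Safety Stock
Demand during lead time = 148 * 5 = 740 units
ROP = 740 + 369 = 1109 units

1109 units


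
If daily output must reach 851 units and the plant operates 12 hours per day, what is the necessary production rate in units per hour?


Formula: Production Rate = Daily Demand / Available Hours
Rate = 851 units/day / 12 hours/day
Rate = 70.9 units/hour

70.9 units/hour


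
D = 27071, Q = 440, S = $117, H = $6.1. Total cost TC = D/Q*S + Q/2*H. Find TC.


TC = 27071/440 * 117 + 440/2 * 6.1

$8540.43


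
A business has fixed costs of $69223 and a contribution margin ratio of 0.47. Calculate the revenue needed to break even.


Formula: BER = Fixed Costs / Contribution Margin Ratio
BER = $69223 / 0.47
BER = $147282.98 (to the nearest cent)

$147282.98


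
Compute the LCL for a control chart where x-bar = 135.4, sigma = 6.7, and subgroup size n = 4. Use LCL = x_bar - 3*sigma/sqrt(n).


LCL = 135.4 - 3 * 6.7 / sqrt(4)

125.35


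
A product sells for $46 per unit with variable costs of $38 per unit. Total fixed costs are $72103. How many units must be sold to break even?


Formula: BEQ = Fixed Costs / (Price - Variable Cost)
Contribution margin = $46 - $38 = $8/unit
BEQ = ceil($72103 / $8/unit) = ceil(9012.88) = 9013 units

9013 units


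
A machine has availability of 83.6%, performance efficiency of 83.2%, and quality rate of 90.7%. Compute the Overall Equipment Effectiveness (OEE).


Formula: OEE = Availability * Performance * Quality / 10000
A * P = 83.6% * 83.2% / 100 = 69.56%
OEE = 69.56% * 90.7% / 100 = 63.1%

63.1%


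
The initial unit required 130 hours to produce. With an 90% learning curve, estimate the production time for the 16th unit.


Formula: T_n = T_1 * (learning_rate)^(log2(n)) where learning_rate = rate/100
Doublings = log2(16) = 4
T_n = 130 * 0.9^4
T_n = 130 * 0.6561 = 85.3 hours

85.3 hours


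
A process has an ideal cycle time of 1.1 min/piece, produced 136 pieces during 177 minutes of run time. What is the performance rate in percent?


Formula: Performance = (Ideal CT * Total Count) / Run Time * 100
Ideal output time = 1.1 * 136 = 149.6 min
Performance = 149.6 / 177 * 100 = 84.5%

84.5%


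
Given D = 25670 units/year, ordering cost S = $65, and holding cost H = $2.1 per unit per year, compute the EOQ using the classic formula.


Formula: EOQ = sqrt(2 * D * S / H)
Numerator: 2 * 25670 * 65 = 3337100
2DS/H = 3337100 / 2.1 = 1589095.2
EOQ = sqrt(1589095.2) = 1260.6 units

1260.6 units


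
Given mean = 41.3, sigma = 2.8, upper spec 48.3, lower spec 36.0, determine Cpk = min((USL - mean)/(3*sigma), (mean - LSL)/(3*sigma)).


Cpu = (48.3 - 41.3) / (3 * 2.8) = 0.83
Cpl = (41.3 - 36.0) / (3 * 2.8) = 0.63
Cpk = min(0.83, 0.63) = 0.63

0.63


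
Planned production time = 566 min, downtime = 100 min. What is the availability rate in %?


Formula: Availability = (Planned Time - Downtime) / Planned Time * 100
Uptime = 566 - 100 = 466 min
Availability = 466 / 566 * 100 = 82.3%

82.3%


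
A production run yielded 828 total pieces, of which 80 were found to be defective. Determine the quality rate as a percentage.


Formula: Quality Rate = Good Pieces / Total Pieces * 100
Good pieces = 828 - 80 = 748
QR = 748 / 828 * 100 = 90.3%

90.3%


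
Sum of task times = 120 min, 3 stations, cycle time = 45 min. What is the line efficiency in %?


Formula: Efficiency = Sum of Task Times / (N_stations * CT) * 100
Total station capacity = 3 stations * 45 min = 135 min
Efficiency = 120 / 135 * 100 = 88.9%

88.9%


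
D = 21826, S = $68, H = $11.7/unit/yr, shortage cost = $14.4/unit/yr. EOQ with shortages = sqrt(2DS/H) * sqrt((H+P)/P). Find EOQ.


Formula: EOQ* = sqrt(2DS/H) * sqrt((H+P)/P)
Base EOQ = sqrt(2*21826*68/11.7) = 503.69 units
Correction = sqrt((11.7+14.4)/14.4) = 1.34629
EOQ* = 503.69 * 1.34629 = 678.1 units

678.1 units


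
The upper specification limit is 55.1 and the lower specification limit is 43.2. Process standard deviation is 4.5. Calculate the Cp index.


Cp = (55.1 - 43.2) / (6 * 4.5)

0.44


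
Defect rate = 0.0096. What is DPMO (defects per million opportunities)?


DPMO = defect_rate * 1000000 = 0.0096 * 1000000

9600


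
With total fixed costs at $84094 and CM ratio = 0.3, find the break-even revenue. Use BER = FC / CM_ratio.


Formula: BER = Fixed Costs / Contribution Margin Ratio
BER = $84094 / 0.3
BER = $280313.33 (to the nearest cent)

$280313.33


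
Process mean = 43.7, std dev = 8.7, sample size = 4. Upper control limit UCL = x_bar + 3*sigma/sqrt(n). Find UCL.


UCL = 43.7 + 3 * 8.7 / sqrt(4)

56.75


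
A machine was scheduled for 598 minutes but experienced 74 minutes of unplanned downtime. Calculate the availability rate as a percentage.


Formula: Availability = (Planned Time - Downtime) / Planned Time * 100
Uptime = 598 - 74 = 524 min
Availability = 524 / 598 * 100 = 87.6%

87.6%


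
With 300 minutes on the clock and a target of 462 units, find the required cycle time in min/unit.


Formula: CT = Available Time / Number of Units
CT = 300 min / 462 units
CT = 0.65 min/unit

0.65 min/unit


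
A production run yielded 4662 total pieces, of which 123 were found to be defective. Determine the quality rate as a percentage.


Formula: Quality Rate = Good Pieces / Total Pieces * 100
Good pieces = 4662 - 123 = 4539
QR = 4539 / 4662 * 100 = 97.4%

97.4%


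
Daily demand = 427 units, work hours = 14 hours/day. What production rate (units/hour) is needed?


Formula: Production Rate = Daily Demand / Available Hours
Rate = 427 units/day / 14 hours/day
Rate = 30.5 units/hour

30.5 units/hour


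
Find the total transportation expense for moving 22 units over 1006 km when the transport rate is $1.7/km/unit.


TC = dist * cost * units = 1006 * 1.7 * 22 = $37624.40

$37624.40


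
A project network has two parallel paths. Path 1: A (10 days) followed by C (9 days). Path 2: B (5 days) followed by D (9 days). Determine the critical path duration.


Path 1 = 10 + 9 = 19 days
Path 2 = 5 + 9 = 14 days
Duration = max(19, 14) = 19 days

19 days


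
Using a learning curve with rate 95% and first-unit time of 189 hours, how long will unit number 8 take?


Formula: T_n = T_1 * (learning_rate)^(log2(n)) where learning_rate = rate/100
Doublings = log2(8) = 3
T_n = 189 * 0.95^3
T_n = 189 * 0.8574 = 162.0 hours

162.0 hours


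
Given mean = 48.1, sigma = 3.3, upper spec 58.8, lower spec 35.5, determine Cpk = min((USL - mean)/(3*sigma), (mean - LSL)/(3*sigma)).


Cpu = (58.8 - 48.1) / (3 * 3.3) = 1.08
Cpl = (48.1 - 35.5) / (3 * 3.3) = 1.27
Cpk = min(1.08, 1.27) = 1.08

1.08


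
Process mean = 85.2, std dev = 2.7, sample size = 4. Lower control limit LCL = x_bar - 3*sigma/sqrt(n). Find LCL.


LCL = 85.2 - 3 * 2.7 / sqrt(4)

81.15


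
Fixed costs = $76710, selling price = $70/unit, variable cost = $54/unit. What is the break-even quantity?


Formula: BEQ = Fixed Costs / (Price - Variable Cost)
Contribution margin = $70 - $54 = $16/unit
BEQ = ceil($76710 / $16/unit) = ceil(4794.38) = 4795 units

4795 units


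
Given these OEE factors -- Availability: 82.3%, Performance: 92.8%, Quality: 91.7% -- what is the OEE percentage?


Formula: OEE = Availability * Performance * Quality / 10000
A * P = 82.3% * 92.8% / 100 = 76.37%
OEE = 76.37% * 91.7% / 100 = 70.0%

70.0%


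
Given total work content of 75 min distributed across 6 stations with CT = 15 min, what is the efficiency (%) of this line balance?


Formula: Efficiency = Sum of Task Times / (N_stations * CT) * 100
Total station capacity = 6 stations * 15 min = 90 min
Efficiency = 75 / 90 * 100 = 83.3%

83.3%


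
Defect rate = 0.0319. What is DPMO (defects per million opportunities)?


DPMO = defect_rate * 1000000 = 0.0319 * 1000000

31900


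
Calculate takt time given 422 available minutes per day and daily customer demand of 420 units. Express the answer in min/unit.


Formula: Takt Time = Available Production Time / Customer Demand
Takt = 422 min/day / 420 units/day
Takt = 1.0 min/unit

1.0 min/unit


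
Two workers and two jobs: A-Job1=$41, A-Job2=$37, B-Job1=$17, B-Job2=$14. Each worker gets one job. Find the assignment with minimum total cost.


Option 1: A->1 + B->2 = $41 + $14 = $55
Option 2: A->2 + B->1 = $37 + $17 = $54
Min cost = min($55, $54) = $54

$54


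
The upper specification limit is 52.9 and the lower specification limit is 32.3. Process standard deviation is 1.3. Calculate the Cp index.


Cp = (52.9 - 32.3) / (6 * 1.3)

2.64


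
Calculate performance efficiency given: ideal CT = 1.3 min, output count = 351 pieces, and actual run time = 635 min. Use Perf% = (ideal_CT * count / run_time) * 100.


Formula: Performance = (Ideal CT * Total Count) / Run Time * 100
Ideal output time = 1.3 * 351 = 456.3 min
Performance = 456.3 / 635 * 100 = 71.9%

71.9%


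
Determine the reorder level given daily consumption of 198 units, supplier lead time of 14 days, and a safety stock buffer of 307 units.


Formula: ROP = (Daily Demand * Lead Time) + Safety Stock
Demand during lead time = 198 * 14 = 2772 units
ROP = 2772 + 307 = 3079 units

3079 units


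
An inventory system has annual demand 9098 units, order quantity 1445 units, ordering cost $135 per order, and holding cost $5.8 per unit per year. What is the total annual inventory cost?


TC = 9098/1445 * 135 + 1445/2 * 5.8

$5040.49


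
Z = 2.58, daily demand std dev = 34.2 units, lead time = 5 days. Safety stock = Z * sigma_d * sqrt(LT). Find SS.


Formula: SS = z * sigma_d * sqrt(LT)
sqrt(LT) = sqrt(5) = 2.2361
SS = 2.58 * 34.2 * 2.2361
SS = 197.3 units

197.3 units


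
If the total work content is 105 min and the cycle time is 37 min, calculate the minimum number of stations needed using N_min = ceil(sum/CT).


Formula: N_min = ceil(Sum of Task Times / Cycle Time)
N_min = ceil(105 min / 37 min) = ceil(2.8378)
N_min = 3 stations

3


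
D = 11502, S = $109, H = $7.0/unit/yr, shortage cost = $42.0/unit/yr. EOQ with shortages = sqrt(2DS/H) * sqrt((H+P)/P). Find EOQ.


Formula: EOQ* = sqrt(2DS/H) * sqrt((H+P)/P)
Base EOQ = sqrt(2*11502*109/7.0) = 598.5 units
Correction = sqrt((7.0+42.0)/42.0) = 1.08012
EOQ* = 598.5 * 1.08012 = 646.5 units

646.5 units


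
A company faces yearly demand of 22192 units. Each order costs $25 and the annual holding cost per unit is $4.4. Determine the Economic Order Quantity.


Formula: EOQ = sqrt(2 * D * S / H)
Numerator: 2 * 22192 * 25 = 1109600
2DS/H = 1109600 / 4.4 = 252181.8
EOQ = sqrt(252181.8) = 502.2 units

502.2 units


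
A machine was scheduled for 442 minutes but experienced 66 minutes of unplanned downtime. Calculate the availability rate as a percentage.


Formula: Availability = (Planned Time - Downtime) / Planned Time * 100
Uptime = 442 - 66 = 376 min
Availability = 376 / 442 * 100 = 85.1%

85.1%


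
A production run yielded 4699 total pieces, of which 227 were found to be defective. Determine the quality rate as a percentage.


Formula: Quality Rate = Good Pieces / Total Pieces * 100
Good pieces = 4699 - 227 = 4472
QR = 4472 / 4699 * 100 = 95.2%

95.2%


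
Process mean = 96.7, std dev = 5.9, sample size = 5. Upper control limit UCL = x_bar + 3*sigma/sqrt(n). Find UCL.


UCL = 96.7 + 3 * 5.9 / sqrt(5)

104.62


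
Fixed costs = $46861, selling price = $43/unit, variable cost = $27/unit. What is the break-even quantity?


Formula: BEQ = Fixed Costs / (Price - Variable Cost)
Contribution margin = $43 - $27 = $16/unit
BEQ = ceil($46861 / $16/unit) = ceil(2928.81) = 2929 units

2929 units


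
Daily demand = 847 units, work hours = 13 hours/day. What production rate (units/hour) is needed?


Formula: Production Rate = Daily Demand / Available Hours
Rate = 847 units/day / 13 hours/day
Rate = 65.2 units/hour

65.2 units/hour


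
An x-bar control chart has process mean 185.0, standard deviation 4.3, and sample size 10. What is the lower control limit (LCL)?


LCL = 185.0 - 3 * 4.3 / sqrt(10)

180.92


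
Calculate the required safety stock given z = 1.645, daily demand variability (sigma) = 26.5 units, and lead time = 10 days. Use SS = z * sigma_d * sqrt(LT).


Formula: SS = z * sigma_d * sqrt(LT)
sqrt(LT) = sqrt(10) = 3.1623
SS = 1.645 * 26.5 * 3.1623
SS = 137.9 units

137.9 units


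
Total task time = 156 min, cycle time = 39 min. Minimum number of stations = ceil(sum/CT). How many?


Formula: N_min = ceil(Sum of Task Times / Cycle Time)
N_min = ceil(156 min / 39 min) = ceil(4.0)
N_min = 4 stations

4


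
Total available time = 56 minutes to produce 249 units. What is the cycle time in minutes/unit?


Formula: CT = Available Time / Number of Units
CT = 56 min / 249 units
CT = 0.22 min/unit

0.22 min/unit


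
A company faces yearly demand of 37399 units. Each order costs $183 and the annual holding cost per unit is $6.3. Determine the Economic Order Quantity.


Formula: EOQ = sqrt(2 * D * S / H)
Numerator: 2 * 37399 * 183 = 13688034
2DS/H = 13688034 / 6.3 = 2172703.8
EOQ = sqrt(2172703.8) = 1474.0 units

1474.0 units


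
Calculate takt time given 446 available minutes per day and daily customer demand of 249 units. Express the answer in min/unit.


Formula: Takt Time = Available Production Time / Customer Demand
Takt = 446 min/day / 249 units/day
Takt = 1.79 min/unit

1.79 min/unit


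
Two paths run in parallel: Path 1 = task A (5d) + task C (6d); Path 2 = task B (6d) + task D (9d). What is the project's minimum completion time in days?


Path 1 = 5 + 6 = 11 days
Path 2 = 6 + 9 = 15 days
Duration = max(11, 15) = 15 days

15 days


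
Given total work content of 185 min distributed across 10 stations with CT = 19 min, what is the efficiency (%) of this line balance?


Formula: Efficiency = Sum of Task Times / (N_stations * CT) * 100
Total station capacity = 10 stations * 19 min = 190 min
Efficiency = 185 / 190 * 100 = 97.4%

97.4%


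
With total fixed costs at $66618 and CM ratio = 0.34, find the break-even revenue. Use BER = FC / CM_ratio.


Formula: BER = Fixed Costs / Contribution Margin Ratio
BER = $66618 / 0.34
BER = $195935.29 (to the nearest cent)

$195935.29


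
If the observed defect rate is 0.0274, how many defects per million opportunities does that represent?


DPMO = defect_rate * 1000000 = 0.0274 * 1000000

27400


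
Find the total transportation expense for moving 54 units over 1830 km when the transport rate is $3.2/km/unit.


TC = dist * cost * units = 1830 * 3.2 * 54 = $316224.00

$316224.00


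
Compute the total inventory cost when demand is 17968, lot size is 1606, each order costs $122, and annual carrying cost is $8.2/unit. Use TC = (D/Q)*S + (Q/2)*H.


TC = 17968/1606 * 122 + 1606/2 * 8.2

$7949.54


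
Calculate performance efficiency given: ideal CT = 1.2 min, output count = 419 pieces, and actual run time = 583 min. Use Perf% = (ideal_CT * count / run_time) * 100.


Formula: Performance = (Ideal CT * Total Count) / Run Time * 100
Ideal output time = 1.2 * 419 = 502.8 min
Performance = 502.8 / 583 * 100 = 86.2%

86.2%


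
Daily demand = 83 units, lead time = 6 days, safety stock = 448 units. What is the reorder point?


Formula: ROP = (Daily Demand * Lead Time) + Safety Stock
Demand during lead time = 83 * 6 = 498 units
ROP = 498 + 448 = 946 units

946 units


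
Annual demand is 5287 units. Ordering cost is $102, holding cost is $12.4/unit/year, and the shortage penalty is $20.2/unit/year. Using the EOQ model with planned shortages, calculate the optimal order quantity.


Formula: EOQ* = sqrt(2DS/H) * sqrt((H+P)/P)
Base EOQ = sqrt(2*5287*102/12.4) = 294.92 units
Correction = sqrt((12.4+20.2)/20.2) = 1.27038
EOQ* = 294.92 * 1.27038 = 374.7 units

374.7 units


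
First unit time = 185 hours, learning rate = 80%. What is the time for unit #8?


Formula: T_n = T_1 * (learning_rate)^(log2(n)) where learning_rate = rate/100
Doublings = log2(8) = 3
T_n = 185 * 0.8^3
T_n = 185 * 0.512 = 94.7 hours

94.7 hours


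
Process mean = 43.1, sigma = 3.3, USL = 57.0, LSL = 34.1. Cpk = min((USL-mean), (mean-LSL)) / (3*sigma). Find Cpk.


Cpu = (57.0 - 43.1) / (3 * 3.3) = 1.4
Cpl = (43.1 - 34.1) / (3 * 3.3) = 0.91
Cpk = min(1.4, 0.91) = 0.91

0.91


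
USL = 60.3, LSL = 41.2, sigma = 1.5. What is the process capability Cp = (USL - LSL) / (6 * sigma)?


Cp = (60.3 - 41.2) / (6 * 1.5)

2.12


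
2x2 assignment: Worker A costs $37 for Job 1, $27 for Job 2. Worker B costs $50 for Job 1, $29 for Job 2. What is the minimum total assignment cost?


Option 1: A->1 + B->2 = $37 + $29 = $66
Option 2: A->2 + B->1 = $27 + $50 = $77
Min cost = min($66, $77) = $66

$66


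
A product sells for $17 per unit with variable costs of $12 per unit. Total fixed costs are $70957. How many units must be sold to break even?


Formula: BEQ = Fixed Costs / (Price - Variable Cost)
Contribution margin = $17 - $12 = $5/unit
BEQ = ceil($70957 / $5/unit) = ceil(14191.4) = 14192 units

14192 units


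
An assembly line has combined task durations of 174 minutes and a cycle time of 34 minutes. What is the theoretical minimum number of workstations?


Formula: N_min = ceil(Sum of Task Times / Cycle Time)
N_min = ceil(174 min / 34 min) = ceil(5.1176)
N_min = 6 stations

6


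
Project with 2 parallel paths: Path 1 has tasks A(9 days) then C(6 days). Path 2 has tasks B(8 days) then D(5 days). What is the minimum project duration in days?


Path 1 = 9 + 6 = 15 days
Path 2 = 8 + 5 = 13 days
Duration = max(15, 13) = 15 days

15 days


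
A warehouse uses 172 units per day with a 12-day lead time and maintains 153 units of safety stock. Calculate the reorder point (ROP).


Formula: ROP = (Daily Demand * Lead Time) + Safety Stock
Demand during lead time = 172 * 12 = 2064 units
ROP = 2064 + 153 = 2217 units

2217 units


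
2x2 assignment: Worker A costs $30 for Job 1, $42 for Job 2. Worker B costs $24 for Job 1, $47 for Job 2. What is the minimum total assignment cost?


Option 1: A->1 + B->2 = $30 + $47 = $77
Option 2: A->2 + B->1 = $42 + $24 = $66
Min cost = min($77, $66) = $66

$66


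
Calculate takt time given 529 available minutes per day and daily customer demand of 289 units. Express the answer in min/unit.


Formula: Takt Time = Available Production Time / Customer Demand
Takt = 529 min/day / 289 units/day
Takt = 1.83 min/unit

1.83 min/unit


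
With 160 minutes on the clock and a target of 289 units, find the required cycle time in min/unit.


Formula: CT = Available Time / Number of Units
CT = 160 min / 289 units
CT = 0.55 min/unit

0.55 min/unit


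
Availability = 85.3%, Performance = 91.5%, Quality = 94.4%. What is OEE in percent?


Formula: OEE = Availability * Performance * Quality / 10000
A * P = 85.3% * 91.5% / 100 = 78.05%
OEE = 78.05% * 94.4% / 100 = 73.7%

73.7%


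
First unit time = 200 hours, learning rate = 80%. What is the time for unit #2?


Formula: T_n = T_1 * (learning_rate)^(log2(n)) where learning_rate = rate/100
Doublings = log2(2) = 1
T_n = 200 * 0.8^1
T_n = 200 * 0.8 = 160.0 hours

160.0 hours


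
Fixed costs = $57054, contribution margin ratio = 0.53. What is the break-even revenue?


Formula: BER = Fixed Costs / Contribution Margin Ratio
BER = $57054 / 0.53
BER = $107649.06 (to the nearest cent)

$107649.06


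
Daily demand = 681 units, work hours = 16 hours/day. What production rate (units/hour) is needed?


Formula: Production Rate = Daily Demand / Available Hours
Rate = 681 units/day / 16 hours/day
Rate = 42.6 units/hour

42.6 units/hour


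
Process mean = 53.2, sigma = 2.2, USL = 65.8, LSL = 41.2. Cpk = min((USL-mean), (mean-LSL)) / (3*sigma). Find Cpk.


Cpu = (65.8 - 53.2) / (3 * 2.2) = 1.91
Cpl = (53.2 - 41.2) / (3 * 2.2) = 1.82
Cpk = min(1.91, 1.82) = 1.82

1.82


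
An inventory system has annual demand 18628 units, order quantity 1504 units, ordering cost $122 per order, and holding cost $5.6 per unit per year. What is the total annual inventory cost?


TC = 18628/1504 * 122 + 1504/2 * 5.6

$5722.25


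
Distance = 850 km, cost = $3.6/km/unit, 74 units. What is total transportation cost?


TC = dist * cost * units = 850 * 3.6 * 74 = $226440.00

$226440.00


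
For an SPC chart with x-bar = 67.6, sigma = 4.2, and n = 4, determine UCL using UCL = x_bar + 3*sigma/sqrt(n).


UCL = 67.6 + 3 * 4.2 / sqrt(4)

73.9


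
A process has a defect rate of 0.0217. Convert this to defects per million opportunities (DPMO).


DPMO = defect_rate * 1000000 = 0.0217 * 1000000

21700


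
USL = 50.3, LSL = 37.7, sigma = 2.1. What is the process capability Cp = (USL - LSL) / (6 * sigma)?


Cp = (50.3 - 37.7) / (6 * 2.1)

1.0


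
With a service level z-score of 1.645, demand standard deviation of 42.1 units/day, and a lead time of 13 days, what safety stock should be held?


Formula: SS = z * sigma_d * sqrt(LT)
sqrt(LT) = sqrt(13) = 3.6056
SS = 1.645 * 42.1 * 3.6056
SS = 249.7 units

249.7 units


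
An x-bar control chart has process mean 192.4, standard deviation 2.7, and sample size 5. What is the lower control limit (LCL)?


LCL = 192.4 - 3 * 2.7 / sqrt(5)

188.78


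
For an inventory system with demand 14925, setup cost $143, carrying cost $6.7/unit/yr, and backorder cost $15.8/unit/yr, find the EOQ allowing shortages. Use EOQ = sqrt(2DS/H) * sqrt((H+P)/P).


Formula: EOQ* = sqrt(2DS/H) * sqrt((H+P)/P)
Base EOQ = sqrt(2*14925*143/6.7) = 798.18 units
Correction = sqrt((6.7+15.8)/15.8) = 1.19334
EOQ* = 798.18 * 1.19334 = 952.5 units

952.5 units


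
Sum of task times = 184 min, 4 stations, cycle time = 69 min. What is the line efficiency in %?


Formula: Efficiency = Sum of Task Times / (N_stations * CT) * 100
Total station capacity = 4 stations * 69 min = 276 min
Efficiency = 184 / 276 * 100 = 66.7%

66.7%


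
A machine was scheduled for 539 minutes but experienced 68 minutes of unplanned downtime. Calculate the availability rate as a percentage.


Formula: Availability = (Planned Time - Downtime) / Planned Time * 100
Uptime = 539 - 68 = 471 min
Availability = 471 / 539 * 100 = 87.4%

87.4%


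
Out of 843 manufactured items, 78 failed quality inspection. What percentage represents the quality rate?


Formula: Quality Rate = Good Pieces / Total Pieces * 100
Good pieces = 843 - 78 = 765
QR = 765 / 843 * 100 = 90.7%

90.7%


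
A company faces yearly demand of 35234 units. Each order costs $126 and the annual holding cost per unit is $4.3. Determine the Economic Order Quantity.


Formula: EOQ = sqrt(2 * D * S / H)
Numerator: 2 * 35234 * 126 = 8878968
2DS/H = 8878968 / 4.3 = 2064876.3
EOQ = sqrt(2064876.3) = 1437.0 units

1437.0 units


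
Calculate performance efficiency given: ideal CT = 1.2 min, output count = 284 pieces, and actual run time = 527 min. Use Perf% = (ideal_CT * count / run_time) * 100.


Formula: Performance = (Ideal CT * Total Count) / Run Time * 100
Ideal output time = 1.2 * 284 = 340.8 min
Performance = 340.8 / 527 * 100 = 64.7%

64.7%


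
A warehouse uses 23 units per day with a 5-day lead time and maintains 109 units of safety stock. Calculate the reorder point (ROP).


Formula: ROP = (Daily Demand * Lead Time) + Safety Stock
Demand during lead time = 23 * 5 = 115 units
ROP = 115 + 109 = 224 units

224 units


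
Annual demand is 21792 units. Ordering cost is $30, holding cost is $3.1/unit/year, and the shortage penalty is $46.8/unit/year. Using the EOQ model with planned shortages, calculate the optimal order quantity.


Formula: EOQ* = sqrt(2DS/H) * sqrt((H+P)/P)
Base EOQ = sqrt(2*21792*30/3.1) = 649.45 units
Correction = sqrt((3.1+46.8)/46.8) = 1.03259
EOQ* = 649.45 * 1.03259 = 670.6 units

670.6 units


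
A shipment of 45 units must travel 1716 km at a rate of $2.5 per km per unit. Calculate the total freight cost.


TC = dist * cost * units = 1716 * 2.5 * 45 = $193050.00

$193050.00


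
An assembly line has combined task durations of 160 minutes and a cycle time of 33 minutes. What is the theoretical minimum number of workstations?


Formula: N_min = ceil(Sum of Task Times / Cycle Time)
N_min = ceil(160 min / 33 min) = ceil(4.8485)
N_min = 5 stations

5


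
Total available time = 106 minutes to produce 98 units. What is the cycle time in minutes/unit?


Formula: CT = Available Time / Number of Units
CT = 106 min / 98 units
CT = 1.08 min/unit

1.08 min/unit


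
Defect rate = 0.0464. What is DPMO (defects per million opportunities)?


DPMO = defect_rate * 1000000 = 0.0464 * 1000000

46400


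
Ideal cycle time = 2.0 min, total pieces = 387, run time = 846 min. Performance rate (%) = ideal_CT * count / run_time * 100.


Formula: Performance = (Ideal CT * Total Count) / Run Time * 100
Ideal output time = 2.0 * 387 = 774.0 min
Performance = 774.0 / 846 * 100 = 91.5%

91.5%


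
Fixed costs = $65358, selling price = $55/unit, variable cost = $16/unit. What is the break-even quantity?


Formula: BEQ = Fixed Costs / (Price - Variable Cost)
Contribution margin = $55 - $16 = $39/unit
BEQ = ceil($65358 / $39/unit) = ceil(1675.85) = 1676 units

1676 units


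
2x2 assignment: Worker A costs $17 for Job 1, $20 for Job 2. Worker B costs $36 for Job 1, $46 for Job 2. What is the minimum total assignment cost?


Option 1: A->1 + B->2 = $17 + $46 = $63
Option 2: A->2 + B->1 = $20 + $36 = $56
Min cost = min($63, $56) = $56

$56


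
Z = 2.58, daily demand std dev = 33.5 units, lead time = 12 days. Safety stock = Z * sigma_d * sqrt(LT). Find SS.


Formula: SS = z * sigma_d * sqrt(LT)
sqrt(LT) = sqrt(12) = 3.4641
SS = 2.58 * 33.5 * 3.4641
SS = 299.4 units

299.4 units


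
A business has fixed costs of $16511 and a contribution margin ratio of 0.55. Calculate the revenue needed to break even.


Formula: BER = Fixed Costs / Contribution Margin Ratio
BER = $16511 / 0.55
BER = $30020.00 (to the nearest cent)

$30020.00


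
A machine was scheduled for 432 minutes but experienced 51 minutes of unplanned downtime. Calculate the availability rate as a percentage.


Formula: Availability = (Planned Time - Downtime) / Planned Time * 100
Uptime = 432 - 51 = 381 min
Availability = 381 / 432 * 100 = 88.2%

88.2%


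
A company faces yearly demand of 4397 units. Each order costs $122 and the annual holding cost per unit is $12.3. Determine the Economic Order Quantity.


Formula: EOQ = sqrt(2 * D * S / H)
Numerator: 2 * 4397 * 122 = 1072868
2DS/H = 1072868 / 12.3 = 87225.0
EOQ = sqrt(87225.0) = 295.3 units

295.3 units


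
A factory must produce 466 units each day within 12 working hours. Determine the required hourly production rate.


Formula: Production Rate = Daily Demand / Available Hours
Rate = 466 units/day / 12 hours/day
Rate = 38.8 units/hour

38.8 units/hour


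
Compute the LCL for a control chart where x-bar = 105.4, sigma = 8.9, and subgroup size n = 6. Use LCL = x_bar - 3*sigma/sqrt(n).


LCL = 105.4 - 3 * 8.9 / sqrt(6)

94.5


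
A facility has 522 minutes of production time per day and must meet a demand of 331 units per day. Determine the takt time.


Formula: Takt Time = Available Production Time / Customer Demand
Takt = 522 min/day / 331 units/day
Takt = 1.58 min/unit

1.58 min/unit


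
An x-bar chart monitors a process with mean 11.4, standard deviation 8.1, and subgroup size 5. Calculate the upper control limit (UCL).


UCL = 11.4 + 3 * 8.1 / sqrt(5)

22.27


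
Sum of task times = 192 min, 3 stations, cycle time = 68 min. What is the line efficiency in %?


Formula: Efficiency = Sum of Task Times / (N_stations * CT) * 100
Total station capacity = 3 stations * 68 min = 204 min
Efficiency = 192 / 204 * 100 = 94.1%

94.1%


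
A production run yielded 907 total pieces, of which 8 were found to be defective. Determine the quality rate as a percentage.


Formula: Quality Rate = Good Pieces / Total Pieces * 100
Good pieces = 907 - 8 = 899
QR = 899 / 907 * 100 = 99.1%

99.1%


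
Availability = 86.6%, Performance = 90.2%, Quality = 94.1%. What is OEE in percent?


Formula: OEE = Availability * Performance * Quality / 10000
A * P = 86.6% * 90.2% / 100 = 78.11%
OEE = 78.11% * 94.1% / 100 = 73.5%

73.5%


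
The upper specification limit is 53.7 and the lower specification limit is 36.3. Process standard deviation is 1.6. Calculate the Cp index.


Cp = (53.7 - 36.3) / (6 * 1.6)

1.81


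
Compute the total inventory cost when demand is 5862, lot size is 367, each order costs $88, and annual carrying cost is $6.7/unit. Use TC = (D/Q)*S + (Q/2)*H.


TC = 5862/367 * 88 + 367/2 * 6.7

$2635.05


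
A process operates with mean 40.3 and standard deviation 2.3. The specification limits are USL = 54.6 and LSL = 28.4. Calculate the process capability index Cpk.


Cpu = (54.6 - 40.3) / (3 * 2.3) = 2.07
Cpl = (40.3 - 28.4) / (3 * 2.3) = 1.72
Cpk = min(2.07, 1.72) = 1.72

1.72


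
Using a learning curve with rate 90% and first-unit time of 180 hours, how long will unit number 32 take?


Formula: T_n = T_1 * (learning_rate)^(log2(n)) where learning_rate = rate/100
Doublings = log2(32) = 5
T_n = 180 * 0.9^5
T_n = 180 * 0.5905 = 106.3 hours

106.3 hours


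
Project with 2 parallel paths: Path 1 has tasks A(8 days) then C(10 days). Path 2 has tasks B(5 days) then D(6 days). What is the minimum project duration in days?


Path 1 = 8 + 10 = 18 days
Path 2 = 5 + 6 = 11 days
Duration = max(18, 11) = 18 days

18 days


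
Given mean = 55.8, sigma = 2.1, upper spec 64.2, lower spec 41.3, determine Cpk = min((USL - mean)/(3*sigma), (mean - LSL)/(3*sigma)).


Cpu = (64.2 - 55.8) / (3 * 2.1) = 1.33
Cpl = (55.8 - 41.3) / (3 * 2.1) = 2.3
Cpk = min(1.33, 2.3) = 1.33

1.33


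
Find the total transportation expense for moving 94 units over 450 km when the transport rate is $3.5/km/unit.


TC = dist * cost * units = 450 * 3.5 * 94 = $148050.00

$148050.00


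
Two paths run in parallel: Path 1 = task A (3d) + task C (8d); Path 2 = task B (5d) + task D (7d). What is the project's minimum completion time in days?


Path 1 = 3 + 8 = 11 days
Path 2 = 5 + 7 = 12 days
Duration = max(11, 12) = 12 days

12 days


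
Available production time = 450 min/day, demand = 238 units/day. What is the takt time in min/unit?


Formula: Takt Time = Available Production Time / Customer Demand
Takt = 450 min/day / 238 units/day
Takt = 1.89 min/unit

1.89 min/unit


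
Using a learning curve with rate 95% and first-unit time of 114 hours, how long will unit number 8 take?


Formula: T_n = T_1 * (learning_rate)^(log2(n)) where learning_rate = rate/100
Doublings = log2(8) = 3
T_n = 114 * 0.95^3
T_n = 114 * 0.8574 = 97.7 hours

97.7 hours


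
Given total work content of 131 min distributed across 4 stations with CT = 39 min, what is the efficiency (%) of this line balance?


Formula: Efficiency = Sum of Task Times / (N_stations * CT) * 100
Total station capacity = 4 stations * 39 min = 156 min
Efficiency = 131 / 156 * 100 = 84.0%

84.0%


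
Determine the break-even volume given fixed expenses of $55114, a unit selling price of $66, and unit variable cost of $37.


Formula: BEQ = Fixed Costs / (Price - Variable Cost)
Contribution margin = $66 - $37 = $29/unit
BEQ = ceil($55114 / $29/unit) = ceil(1900.48) = 1901 units

1901 units


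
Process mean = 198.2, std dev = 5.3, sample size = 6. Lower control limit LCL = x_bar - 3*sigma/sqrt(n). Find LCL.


LCL = 198.2 - 3 * 5.3 / sqrt(6)

191.71


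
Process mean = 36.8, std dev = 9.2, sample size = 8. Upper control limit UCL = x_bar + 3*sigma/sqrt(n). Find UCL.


UCL = 36.8 + 3 * 9.2 / sqrt(8)

46.56


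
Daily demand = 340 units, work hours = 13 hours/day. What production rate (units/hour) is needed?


Formula: Production Rate = Daily Demand / Available Hours
Rate = 340 units/day / 13 hours/day
Rate = 26.2 units/hour

26.2 units/hour


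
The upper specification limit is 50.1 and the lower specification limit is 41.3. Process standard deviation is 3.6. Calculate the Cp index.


Cp = (50.1 - 41.3) / (6 * 3.6)

0.41


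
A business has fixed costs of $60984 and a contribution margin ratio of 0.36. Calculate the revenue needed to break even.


Formula: BER = Fixed Costs / Contribution Margin Ratio
BER = $60984 / 0.36
BER = $169400.00 (to the nearest cent)

$169400.00


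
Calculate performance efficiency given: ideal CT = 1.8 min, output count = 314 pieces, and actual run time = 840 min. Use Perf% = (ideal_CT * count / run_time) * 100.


Formula: Performance = (Ideal CT * Total Count) / Run Time * 100
Ideal output time = 1.8 * 314 = 565.2 min
Performance = 565.2 / 840 * 100 = 67.3%

67.3%


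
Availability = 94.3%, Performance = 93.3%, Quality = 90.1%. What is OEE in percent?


Formula: OEE = Availability * Performance * Quality / 10000
A * P = 94.3% * 93.3% / 100 = 87.98%
OEE = 87.98% * 90.1% / 100 = 79.3%

79.3%


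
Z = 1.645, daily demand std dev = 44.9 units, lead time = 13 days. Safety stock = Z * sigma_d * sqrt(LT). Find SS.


Formula: SS = z * sigma_d * sqrt(LT)
sqrt(LT) = sqrt(13) = 3.6056
SS = 1.645 * 44.9 * 3.6056
SS = 266.3 units

266.3 units


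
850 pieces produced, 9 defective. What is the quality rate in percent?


Formula: Quality Rate = Good Pieces / Total Pieces * 100
Good pieces = 850 - 9 = 841
QR = 841 / 850 * 100 = 98.9%

98.9%


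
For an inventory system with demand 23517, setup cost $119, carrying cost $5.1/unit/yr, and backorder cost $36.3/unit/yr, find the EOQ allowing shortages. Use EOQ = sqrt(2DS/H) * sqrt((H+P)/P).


Formula: EOQ* = sqrt(2DS/H) * sqrt((H+P)/P)
Base EOQ = sqrt(2*23517*119/5.1) = 1047.6 units
Correction = sqrt((5.1+36.3)/36.3) = 1.06794
EOQ* = 1047.6 * 1.06794 = 1118.8 units

1118.8 units
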